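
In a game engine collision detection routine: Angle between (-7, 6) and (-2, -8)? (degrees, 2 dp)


u.v = -34, |u| = sqrt(85) = 9.2195, |v| = sqrt(68) = 8.2462
cos(theta) = u.v/(|u||v|) = -34/sqrt(5780) = -0.447214
theta = acos(-0.447214) = 116.57 degrees

116.57 degrees


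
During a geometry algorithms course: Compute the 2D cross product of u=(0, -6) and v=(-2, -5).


u x v = u_x*v_y - u_y*v_x = 0*(-5) - (-6)*(-2)
= 0 - 12 = -12

-12


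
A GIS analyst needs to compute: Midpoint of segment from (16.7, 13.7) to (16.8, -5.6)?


M = ((16.7+16.8)/2, (13.7+(-5.6))/2)
= (16.75, 4.05)

(16.75, 4.05)


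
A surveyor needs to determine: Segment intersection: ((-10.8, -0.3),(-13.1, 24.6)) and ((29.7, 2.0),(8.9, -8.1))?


Cross products: d1=-361.21, d2=-902.36, d3=-1013.74, d4=-472.59
d1*d2 < 0 and d3*d4 < 0? no

No, they don't intersect


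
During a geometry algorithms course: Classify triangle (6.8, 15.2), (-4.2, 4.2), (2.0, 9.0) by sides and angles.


Side lengths squared: AB^2=242, BC^2=61.48, CA^2=61.48
Sorted: [61.48, 61.48, 242]
By sides: Isosceles, By angles: Obtuse

Isosceles, Obtuse


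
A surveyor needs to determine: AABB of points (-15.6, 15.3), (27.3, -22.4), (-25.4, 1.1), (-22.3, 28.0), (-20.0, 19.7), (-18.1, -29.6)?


x range: [-25.4, 27.3]
y range: [-29.6, 28]
Bounding box: (-25.4,-29.6) to (27.3,28)

(-25.4,-29.6) to (27.3,28)


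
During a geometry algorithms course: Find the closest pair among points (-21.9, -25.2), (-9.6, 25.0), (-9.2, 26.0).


d(P0,P1) = 51.6849, d(P0,P2) = 52.7516, d(P1,P2) = 1.077
Closest: P1 and P2

Closest pair: (-9.6, 25.0) and (-9.2, 26.0), distance = 1.077


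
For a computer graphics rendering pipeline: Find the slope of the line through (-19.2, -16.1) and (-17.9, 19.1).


slope = (y2-y1)/(x2-x1) = (19.1-(-16.1))/((-17.9)-(-19.2)) = 35.2/1.3 = 27.0769

27.0769


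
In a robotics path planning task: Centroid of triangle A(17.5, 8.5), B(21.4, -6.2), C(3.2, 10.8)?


Centroid = ((x_A+x_B+x_C)/3, (y_A+y_B+y_C)/3)
= ((17.5+21.4+3.2)/3, (8.5+(-6.2)+10.8)/3)
= (14.0333, 4.3667)

(14.0333, 4.3667)


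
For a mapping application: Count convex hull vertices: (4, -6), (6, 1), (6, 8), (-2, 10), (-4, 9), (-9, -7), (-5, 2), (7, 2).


Convex hull vertices (CCW): (-9, -7), (4, -6), (7, 2), (6, 8), (-2, 10), (-4, 9)
Count = 6

6


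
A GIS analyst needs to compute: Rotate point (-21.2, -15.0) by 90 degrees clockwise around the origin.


90° CW: (x,y) -> (y, -x)
(-21.2,-15) -> (-15, 21.2)

(-15, 21.2)


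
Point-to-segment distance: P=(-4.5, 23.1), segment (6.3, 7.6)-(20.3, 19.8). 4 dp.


Project P onto AB: t = 0.1099 (clamped to [0,1])
Closest point on segment: (7.8387, 8.9409)
Distance: 18.781

18.781


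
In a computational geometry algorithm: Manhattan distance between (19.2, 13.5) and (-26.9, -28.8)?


|19.2-(-26.9)| + |13.5-(-28.8)| = 46.1 + 42.3 = 88.4

88.4


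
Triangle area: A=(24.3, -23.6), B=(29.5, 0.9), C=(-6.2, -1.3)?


Area = |x_A(y_B-y_C) + x_B(y_C-y_A) + x_C(y_A-y_B)|/2
= |53.46 + 657.85 + 151.9|/2
= 863.21/2 = 431.605

431.605


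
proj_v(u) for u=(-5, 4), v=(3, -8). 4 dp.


u.v = -47, |v| = sqrt(73) = 8.544
Scalar projection = u.v / |v| = -47 / sqrt(73) = -5.5009

-5.5009


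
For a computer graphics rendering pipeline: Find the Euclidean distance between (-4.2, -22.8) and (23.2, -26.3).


dx=27.4, dy=-3.5
d^2 = 27.4^2 + (-3.5)^2 = 763.01
d = sqrt(763.01) = 27.6226

27.6226


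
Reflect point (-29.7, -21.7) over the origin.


Reflection over origin: (x,y) -> (-x,-y)
(-29.7, -21.7) -> (29.7, 21.7)

(29.7, 21.7)


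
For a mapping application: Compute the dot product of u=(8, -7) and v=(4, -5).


u . v = u_x*v_x + u_y*v_y = 8*4 + (-7)*(-5)
= 32 + 35 = 67

67


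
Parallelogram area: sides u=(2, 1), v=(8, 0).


|u x v| = |2*0 - 1*8|
= |0 - 8| = 8

8


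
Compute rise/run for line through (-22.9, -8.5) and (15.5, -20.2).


slope = (y2-y1)/(x2-x1) = ((-20.2)-(-8.5))/(15.5-(-22.9)) = (-11.7)/38.4 = -0.3047

-0.3047


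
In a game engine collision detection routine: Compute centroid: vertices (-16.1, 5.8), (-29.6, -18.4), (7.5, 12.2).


Centroid = ((x_A+x_B+x_C)/3, (y_A+y_B+y_C)/3)
= (((-16.1)+(-29.6)+7.5)/3, (5.8+(-18.4)+12.2)/3)
= (-12.7333, -0.1333)

(-12.7333, -0.1333)


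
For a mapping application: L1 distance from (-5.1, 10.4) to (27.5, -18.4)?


|(-5.1)-27.5| + |10.4-(-18.4)| = 32.6 + 28.8 = 61.4

61.4


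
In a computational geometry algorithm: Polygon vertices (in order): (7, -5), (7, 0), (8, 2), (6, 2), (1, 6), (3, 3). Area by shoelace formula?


Shoelace sum: (7*0 - 7*(-5)) + (7*2 - 8*0) + (8*2 - 6*2) + (6*6 - 1*2) + (1*3 - 3*6) + (3*(-5) - 7*3)
= 36
Area = |36|/2 = 18

18


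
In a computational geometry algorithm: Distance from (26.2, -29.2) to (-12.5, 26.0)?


dx=-38.7, dy=55.2
d^2 = (-38.7)^2 + 55.2^2 = 4544.73
d = sqrt(4544.73) = 67.4146

67.4146


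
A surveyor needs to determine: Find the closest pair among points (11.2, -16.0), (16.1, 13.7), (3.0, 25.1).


d(P0,P1) = 30.1015, d(P0,P2) = 41.91, d(P1,P2) = 17.3658
Closest: P1 and P2

Closest pair: (16.1, 13.7) and (3.0, 25.1), distance = 17.3658


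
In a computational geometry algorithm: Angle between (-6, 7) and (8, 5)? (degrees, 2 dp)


u.v = -13, |u| = sqrt(85) = 9.2195, |v| = sqrt(89) = 9.434
cos(theta) = u.v/(|u||v|) = -13/sqrt(7565) = -0.149465
theta = acos(-0.149465) = 98.6 degrees

98.6 degrees


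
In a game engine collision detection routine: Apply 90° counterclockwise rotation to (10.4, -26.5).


90° CCW: (x,y) -> (-y, x)
(10.4,-26.5) -> (26.5, 10.4)

(26.5, 10.4)


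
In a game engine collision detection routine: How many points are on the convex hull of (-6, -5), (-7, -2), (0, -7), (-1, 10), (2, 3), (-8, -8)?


Convex hull vertices (CCW): (-8, -8), (0, -7), (2, 3), (-1, 10), (-7, -2)
Count = 5

5


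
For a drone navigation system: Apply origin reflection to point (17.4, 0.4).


Reflection over origin: (x,y) -> (-x,-y)
(17.4, 0.4) -> (-17.4, -0.4)

(-17.4, -0.4)


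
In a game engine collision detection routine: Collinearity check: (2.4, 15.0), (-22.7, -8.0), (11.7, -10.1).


Cross product: ((-22.7)-2.4)*((-10.1)-15) - ((-8)-15)*(11.7-2.4)
= 843.91

No, not collinear


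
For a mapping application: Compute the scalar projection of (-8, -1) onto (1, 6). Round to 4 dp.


u.v = -14, |v| = sqrt(37) = 6.0828
Scalar projection = u.v / |v| = -14 / sqrt(37) = -2.3016

-2.3016


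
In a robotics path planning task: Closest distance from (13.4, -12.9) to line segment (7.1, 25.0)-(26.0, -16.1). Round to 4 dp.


Project P onto AB: t = 0.8194 (clamped to [0,1])
Closest point on segment: (22.586, -8.6758)
Distance: 10.1107

10.1107


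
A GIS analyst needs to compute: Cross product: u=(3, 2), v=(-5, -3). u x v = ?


u x v = u_x*v_y - u_y*v_x = 3*(-3) - 2*(-5)
= (-9) - (-10) = 1

1


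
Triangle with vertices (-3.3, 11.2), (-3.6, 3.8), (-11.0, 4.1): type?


Side lengths squared: AB^2=54.85, BC^2=54.85, CA^2=109.7
Sorted: [54.85, 54.85, 109.7]
By sides: Isosceles, By angles: Right

Isosceles, Right


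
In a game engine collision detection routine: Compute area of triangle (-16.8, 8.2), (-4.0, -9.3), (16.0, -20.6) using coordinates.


Area = |x_A(y_B-y_C) + x_B(y_C-y_A) + x_C(y_A-y_B)|/2
= |(-189.84) + 115.2 + 280|/2
= 205.36/2 = 102.68

102.68


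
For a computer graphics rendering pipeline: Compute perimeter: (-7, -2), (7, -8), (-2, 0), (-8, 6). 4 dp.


Sides: (-7, -2)->(7, -8): sqrt(232) = 15.231546, (7, -8)->(-2, 0): sqrt(145) = 12.041595, (-2, 0)->(-8, 6): sqrt(72) = 8.485281, (-8, 6)->(-7, -2): sqrt(65) = 8.062258
Sum = 43.82068
Perimeter = 43.8207

43.8207


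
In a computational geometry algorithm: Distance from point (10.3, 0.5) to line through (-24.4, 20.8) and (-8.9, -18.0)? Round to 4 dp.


|cross product| = 1031.71
|line direction| = sqrt(1745.69) = 41.7815
Distance = 1031.71/sqrt(1745.69) = 24.693

24.693


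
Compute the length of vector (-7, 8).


|u| = sqrt((-7)^2 + 8^2) = sqrt(113) = 10.6301

10.6301


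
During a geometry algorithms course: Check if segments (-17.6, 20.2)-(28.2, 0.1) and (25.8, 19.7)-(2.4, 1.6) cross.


Cross products: d1=-797.24, d2=502.08, d3=849.44, d4=-449.88
d1*d2 < 0 and d3*d4 < 0? yes

Yes, they intersect


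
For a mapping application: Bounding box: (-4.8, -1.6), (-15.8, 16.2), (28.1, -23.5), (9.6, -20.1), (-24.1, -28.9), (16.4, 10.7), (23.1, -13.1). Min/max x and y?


x range: [-24.1, 28.1]
y range: [-28.9, 16.2]
Bounding box: (-24.1,-28.9) to (28.1,16.2)

(-24.1,-28.9) to (28.1,16.2)


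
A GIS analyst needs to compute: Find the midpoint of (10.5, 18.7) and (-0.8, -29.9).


M = ((10.5+(-0.8))/2, (18.7+(-29.9))/2)
= (4.85, -5.6)

(4.85, -5.6)


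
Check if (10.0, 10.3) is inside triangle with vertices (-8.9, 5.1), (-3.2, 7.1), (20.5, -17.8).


Cross products: AB x AP = -8.16, BC x BP = 404.52, CA x CP = -585.69
All same sign? no

No, outside


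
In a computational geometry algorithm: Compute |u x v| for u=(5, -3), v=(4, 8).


|u x v| = |5*8 - (-3)*4|
= |40 - (-12)| = 52

52


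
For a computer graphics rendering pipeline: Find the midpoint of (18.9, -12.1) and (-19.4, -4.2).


M = ((18.9+(-19.4))/2, ((-12.1)+(-4.2))/2)
= (-0.25, -8.15)

(-0.25, -8.15)


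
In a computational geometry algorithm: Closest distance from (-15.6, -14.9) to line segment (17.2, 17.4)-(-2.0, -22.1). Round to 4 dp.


Project P onto AB: t = 0.9879 (clamped to [0,1])
Closest point on segment: (-1.7683, -21.6233)
Distance: 15.3792

15.3792


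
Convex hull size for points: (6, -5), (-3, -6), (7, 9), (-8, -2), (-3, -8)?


Convex hull vertices (CCW): (-8, -2), (-3, -8), (6, -5), (7, 9)
Count = 4

4


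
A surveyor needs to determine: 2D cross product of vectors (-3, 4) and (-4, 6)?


u x v = u_x*v_y - u_y*v_x = (-3)*6 - 4*(-4)
= (-18) - (-16) = -2

-2


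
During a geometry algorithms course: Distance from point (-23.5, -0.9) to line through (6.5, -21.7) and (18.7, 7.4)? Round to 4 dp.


|cross product| = 1126.76
|line direction| = sqrt(995.65) = 31.5539
Distance = 1126.76/sqrt(995.65) = 35.709

35.709


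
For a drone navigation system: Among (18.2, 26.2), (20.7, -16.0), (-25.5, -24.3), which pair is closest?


d(P0,P1) = 42.274, d(P0,P2) = 66.7828, d(P1,P2) = 46.9396
Closest: P0 and P1

Closest pair: (18.2, 26.2) and (20.7, -16.0), distance = 42.274


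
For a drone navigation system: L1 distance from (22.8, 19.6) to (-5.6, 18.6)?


|22.8-(-5.6)| + |19.6-18.6| = 28.4 + 1 = 29.4

29.4


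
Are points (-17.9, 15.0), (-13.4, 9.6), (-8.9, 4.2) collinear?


Cross product: ((-13.4)-(-17.9))*(4.2-15) - (9.6-15)*((-8.9)-(-17.9))
= 0

Yes, collinear


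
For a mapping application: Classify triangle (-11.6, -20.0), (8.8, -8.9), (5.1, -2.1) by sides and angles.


Side lengths squared: AB^2=539.37, BC^2=59.93, CA^2=599.3
Sorted: [59.93, 539.37, 599.3]
By sides: Scalene, By angles: Right

Scalene, Right


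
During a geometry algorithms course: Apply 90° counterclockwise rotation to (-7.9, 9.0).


90° CCW: (x,y) -> (-y, x)
(-7.9,9) -> (-9, -7.9)

(-9, -7.9)


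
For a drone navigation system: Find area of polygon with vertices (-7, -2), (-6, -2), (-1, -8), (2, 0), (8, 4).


Shoelace sum: ((-7)*(-2) - (-6)*(-2)) + ((-6)*(-8) - (-1)*(-2)) + ((-1)*0 - 2*(-8)) + (2*4 - 8*0) + (8*(-2) - (-7)*4)
= 84
Area = |84|/2 = 42

42


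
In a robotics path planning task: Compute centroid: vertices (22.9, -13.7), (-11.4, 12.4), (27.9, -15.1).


Centroid = ((x_A+x_B+x_C)/3, (y_A+y_B+y_C)/3)
= ((22.9+(-11.4)+27.9)/3, ((-13.7)+12.4+(-15.1))/3)
= (13.1333, -5.4667)

(13.1333, -5.4667)


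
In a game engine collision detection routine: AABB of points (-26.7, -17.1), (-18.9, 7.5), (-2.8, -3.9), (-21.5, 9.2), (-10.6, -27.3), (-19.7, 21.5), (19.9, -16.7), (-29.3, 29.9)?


x range: [-29.3, 19.9]
y range: [-27.3, 29.9]
Bounding box: (-29.3,-27.3) to (19.9,29.9)

(-29.3,-27.3) to (19.9,29.9)


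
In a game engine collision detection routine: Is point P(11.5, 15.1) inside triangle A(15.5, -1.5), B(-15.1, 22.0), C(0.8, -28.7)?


Cross products: AB x AP = -413.96, BC x BP = 1238.91, CA x CP = 352.82
All same sign? no

No, outside


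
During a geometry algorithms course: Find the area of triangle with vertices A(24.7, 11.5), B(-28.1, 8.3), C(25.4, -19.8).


Area = |x_A(y_B-y_C) + x_B(y_C-y_A) + x_C(y_A-y_B)|/2
= |694.07 + 879.53 + 81.28|/2
= 1654.88/2 = 827.44

827.44


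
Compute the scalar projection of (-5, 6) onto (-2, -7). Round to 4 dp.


u.v = -32, |v| = sqrt(53) = 7.2801
Scalar projection = u.v / |v| = -32 / sqrt(53) = -4.3955

-4.3955


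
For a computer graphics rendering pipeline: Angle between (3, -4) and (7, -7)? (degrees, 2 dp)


u.v = 49, |u| = sqrt(25) = 5, |v| = sqrt(98) = 9.8995
cos(theta) = u.v/(|u||v|) = 49/sqrt(2450) = 0.989949
theta = acos(0.989949) = 8.13 degrees

8.13 degrees


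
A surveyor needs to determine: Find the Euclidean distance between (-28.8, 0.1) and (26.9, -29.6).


dx=55.7, dy=-29.7
d^2 = 55.7^2 + (-29.7)^2 = 3984.58
d = sqrt(3984.58) = 63.1235

63.1235


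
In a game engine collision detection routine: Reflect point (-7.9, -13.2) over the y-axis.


Reflection over y-axis: (x,y) -> (-x,y)
(-7.9, -13.2) -> (7.9, -13.2)

(7.9, -13.2)


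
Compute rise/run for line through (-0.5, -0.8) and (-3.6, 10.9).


slope = (y2-y1)/(x2-x1) = (10.9-(-0.8))/((-3.6)-(-0.5)) = 11.7/(-3.1) = -3.7742

-3.7742


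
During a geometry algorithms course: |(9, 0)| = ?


|u| = sqrt(9^2 + 0^2) = sqrt(81) = 9

9


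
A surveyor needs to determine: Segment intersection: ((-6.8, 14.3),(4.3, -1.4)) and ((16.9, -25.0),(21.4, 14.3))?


Cross products: d1=1108.26, d2=601.38, d3=-64.14, d4=442.74
d1*d2 < 0 and d3*d4 < 0? no

No, they don't intersect


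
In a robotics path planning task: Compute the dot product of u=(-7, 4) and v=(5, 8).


u . v = u_x*v_x + u_y*v_y = (-7)*5 + 4*8
= (-35) + 32 = -3

-3


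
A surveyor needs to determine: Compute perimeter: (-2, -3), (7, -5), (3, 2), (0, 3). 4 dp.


Sides: (-2, -3)->(7, -5): sqrt(85) = 9.219544, (7, -5)->(3, 2): sqrt(65) = 8.062258, (3, 2)->(0, 3): sqrt(10) = 3.162278, (0, 3)->(-2, -3): sqrt(40) = 6.324555
Sum = 26.768635
Perimeter = 26.7686

26.7686


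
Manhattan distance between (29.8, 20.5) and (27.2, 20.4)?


|29.8-27.2| + |20.5-20.4| = 2.6 + 0.1 = 2.7

2.7


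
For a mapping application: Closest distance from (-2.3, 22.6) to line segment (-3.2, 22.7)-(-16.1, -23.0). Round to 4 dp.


Project P onto AB: t = 0 (clamped to [0,1])
Closest point on segment: (-3.2, 22.7)
Distance: 0.9055

0.9055


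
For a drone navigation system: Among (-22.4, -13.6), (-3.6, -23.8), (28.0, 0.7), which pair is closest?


d(P0,P1) = 21.3888, d(P0,P2) = 52.3894, d(P1,P2) = 39.9851
Closest: P0 and P1

Closest pair: (-22.4, -13.6) and (-3.6, -23.8), distance = 21.3888


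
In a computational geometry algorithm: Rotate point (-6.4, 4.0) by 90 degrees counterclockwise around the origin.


90° CCW: (x,y) -> (-y, x)
(-6.4,4) -> (-4, -6.4)

(-4, -6.4)


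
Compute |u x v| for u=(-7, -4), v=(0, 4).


|u x v| = |(-7)*4 - (-4)*0|
= |(-28) - 0| = 28

28


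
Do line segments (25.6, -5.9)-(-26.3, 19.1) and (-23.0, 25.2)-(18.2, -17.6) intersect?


Cross products: d1=798.76, d2=-392.56, d3=-399.09, d4=792.23
d1*d2 < 0 and d3*d4 < 0? yes

Yes, they intersect


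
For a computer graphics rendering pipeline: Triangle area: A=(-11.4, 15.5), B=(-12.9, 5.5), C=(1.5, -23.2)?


Area = |x_A(y_B-y_C) + x_B(y_C-y_A) + x_C(y_A-y_B)|/2
= |(-327.18) + 499.23 + 15|/2
= 187.05/2 = 93.525

93.525


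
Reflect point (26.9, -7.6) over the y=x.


Reflection over y=x: (x,y) -> (y,x)
(26.9, -7.6) -> (-7.6, 26.9)

(-7.6, 26.9)


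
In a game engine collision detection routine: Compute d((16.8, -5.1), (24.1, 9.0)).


dx=7.3, dy=14.1
d^2 = 7.3^2 + 14.1^2 = 252.1
d = sqrt(252.1) = 15.8777

15.8777


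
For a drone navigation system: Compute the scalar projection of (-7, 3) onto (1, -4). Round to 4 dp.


u.v = -19, |v| = sqrt(17) = 4.1231
Scalar projection = u.v / |v| = -19 / sqrt(17) = -4.6082

-4.6082


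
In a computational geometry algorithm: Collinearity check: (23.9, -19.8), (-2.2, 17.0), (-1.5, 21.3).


Cross product: ((-2.2)-23.9)*(21.3-(-19.8)) - (17-(-19.8))*((-1.5)-23.9)
= -137.99

No, not collinear


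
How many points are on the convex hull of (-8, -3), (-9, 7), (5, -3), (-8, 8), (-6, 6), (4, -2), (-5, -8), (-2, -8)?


Convex hull vertices (CCW): (-9, 7), (-8, -3), (-5, -8), (-2, -8), (5, -3), (4, -2), (-8, 8)
Count = 7

7


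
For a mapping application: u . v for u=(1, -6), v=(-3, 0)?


u . v = u_x*v_x + u_y*v_y = 1*(-3) + (-6)*0
= (-3) + 0 = -3

-3


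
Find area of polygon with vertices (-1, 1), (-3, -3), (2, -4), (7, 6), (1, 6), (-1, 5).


Shoelace sum: ((-1)*(-3) - (-3)*1) + ((-3)*(-4) - 2*(-3)) + (2*6 - 7*(-4)) + (7*6 - 1*6) + (1*5 - (-1)*6) + ((-1)*1 - (-1)*5)
= 115
Area = |115|/2 = 57.5

57.5


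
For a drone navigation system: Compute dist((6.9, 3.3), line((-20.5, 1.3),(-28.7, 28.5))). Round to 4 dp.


|cross product| = 761.68
|line direction| = sqrt(807.08) = 28.4092
Distance = 761.68/sqrt(807.08) = 26.8111

26.8111


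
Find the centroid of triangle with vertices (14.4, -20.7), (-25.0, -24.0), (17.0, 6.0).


Centroid = ((x_A+x_B+x_C)/3, (y_A+y_B+y_C)/3)
= ((14.4+(-25)+17)/3, ((-20.7)+(-24)+6)/3)
= (2.1333, -12.9)

(2.1333, -12.9)


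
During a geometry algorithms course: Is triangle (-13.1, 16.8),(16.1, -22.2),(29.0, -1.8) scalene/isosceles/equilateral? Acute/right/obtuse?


Side lengths squared: AB^2=2373.64, BC^2=582.57, CA^2=2118.37
Sorted: [582.57, 2118.37, 2373.64]
By sides: Scalene, By angles: Acute

Scalene, Acute


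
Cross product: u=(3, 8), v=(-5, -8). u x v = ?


u x v = u_x*v_y - u_y*v_x = 3*(-8) - 8*(-5)
= (-24) - (-40) = 16

16


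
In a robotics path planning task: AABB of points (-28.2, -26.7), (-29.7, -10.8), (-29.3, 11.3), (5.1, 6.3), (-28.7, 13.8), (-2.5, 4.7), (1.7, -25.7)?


x range: [-29.7, 5.1]
y range: [-26.7, 13.8]
Bounding box: (-29.7,-26.7) to (5.1,13.8)

(-29.7,-26.7) to (5.1,13.8)


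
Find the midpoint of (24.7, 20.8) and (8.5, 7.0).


M = ((24.7+8.5)/2, (20.8+7)/2)
= (16.6, 13.9)

(16.6, 13.9)


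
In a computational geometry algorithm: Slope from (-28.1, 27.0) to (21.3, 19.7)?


slope = (y2-y1)/(x2-x1) = (19.7-27)/(21.3-(-28.1)) = (-7.3)/49.4 = -0.1478

-0.1478


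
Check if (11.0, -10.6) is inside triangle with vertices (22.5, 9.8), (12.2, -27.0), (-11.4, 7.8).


Cross products: AB x AP = -213.08, BC x BP = -345.28, CA x CP = -668.56
All same sign? yes

Yes, inside


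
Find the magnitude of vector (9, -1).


|u| = sqrt(9^2 + (-1)^2) = sqrt(82) = 9.0554

9.0554


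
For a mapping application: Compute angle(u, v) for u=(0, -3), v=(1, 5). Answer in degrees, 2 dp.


u.v = -15, |u| = sqrt(9) = 3, |v| = sqrt(26) = 5.099
cos(theta) = u.v/(|u||v|) = -15/sqrt(234) = -0.980581
theta = acos(-0.980581) = 168.69 degrees

168.69 degrees


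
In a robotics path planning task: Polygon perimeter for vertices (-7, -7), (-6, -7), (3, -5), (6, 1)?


Sides: (-7, -7)->(-6, -7): sqrt(1) = 1, (-6, -7)->(3, -5): sqrt(85) = 9.219544, (3, -5)->(6, 1): sqrt(45) = 6.708204, (6, 1)->(-7, -7): sqrt(233) = 15.264338
Sum = 32.192086
Perimeter = 32.1921

32.1921


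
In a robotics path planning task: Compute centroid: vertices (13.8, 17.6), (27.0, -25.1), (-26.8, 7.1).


Centroid = ((x_A+x_B+x_C)/3, (y_A+y_B+y_C)/3)
= ((13.8+27+(-26.8))/3, (17.6+(-25.1)+7.1)/3)
= (4.6667, -0.1333)

(4.6667, -0.1333)


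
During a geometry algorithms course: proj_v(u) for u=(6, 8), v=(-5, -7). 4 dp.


u.v = -86, |v| = sqrt(74) = 8.6023
Scalar projection = u.v / |v| = -86 / sqrt(74) = -9.9973

-9.9973


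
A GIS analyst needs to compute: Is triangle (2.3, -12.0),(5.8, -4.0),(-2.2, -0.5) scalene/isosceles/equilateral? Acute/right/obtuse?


Side lengths squared: AB^2=76.25, BC^2=76.25, CA^2=152.5
Sorted: [76.25, 76.25, 152.5]
By sides: Isosceles, By angles: Right

Isosceles, Right


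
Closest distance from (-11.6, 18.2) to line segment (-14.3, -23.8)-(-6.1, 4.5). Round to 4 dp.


Project P onto AB: t = 1 (clamped to [0,1])
Closest point on segment: (-6.1, 4.5)
Distance: 14.7628

14.7628


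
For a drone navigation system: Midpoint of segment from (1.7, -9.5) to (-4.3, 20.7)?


M = ((1.7+(-4.3))/2, ((-9.5)+20.7)/2)
= (-1.3, 5.6)

(-1.3, 5.6)


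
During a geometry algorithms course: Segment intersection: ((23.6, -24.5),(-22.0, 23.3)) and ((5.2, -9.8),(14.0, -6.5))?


Cross products: d1=-190.08, d2=381.04, d3=209.2, d4=-361.92
d1*d2 < 0 and d3*d4 < 0? yes

Yes, they intersect


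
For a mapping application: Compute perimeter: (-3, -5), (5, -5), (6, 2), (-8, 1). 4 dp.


Sides: (-3, -5)->(5, -5): sqrt(64) = 8, (5, -5)->(6, 2): sqrt(50) = 7.071068, (6, 2)->(-8, 1): sqrt(197) = 14.035669, (-8, 1)->(-3, -5): sqrt(61) = 7.81025
Sum = 36.916987
Perimeter = 36.917

36.917


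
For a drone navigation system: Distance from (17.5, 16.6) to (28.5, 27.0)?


dx=11, dy=10.4
d^2 = 11^2 + 10.4^2 = 229.16
d = sqrt(229.16) = 15.138

15.138


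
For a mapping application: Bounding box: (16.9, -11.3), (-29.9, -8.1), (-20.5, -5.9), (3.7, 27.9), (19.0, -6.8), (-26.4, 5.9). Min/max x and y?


x range: [-29.9, 19]
y range: [-11.3, 27.9]
Bounding box: (-29.9,-11.3) to (19,27.9)

(-29.9,-11.3) to (19,27.9)


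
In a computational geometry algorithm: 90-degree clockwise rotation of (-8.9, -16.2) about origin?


90° CW: (x,y) -> (y, -x)
(-8.9,-16.2) -> (-16.2, 8.9)

(-16.2, 8.9)


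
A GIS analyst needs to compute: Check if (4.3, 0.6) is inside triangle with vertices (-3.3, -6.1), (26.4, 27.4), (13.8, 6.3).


Cross products: AB x AP = -55.61, BC x BP = -128.63, CA x CP = -20.33
All same sign? yes

Yes, inside


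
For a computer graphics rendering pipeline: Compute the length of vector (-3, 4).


|u| = sqrt((-3)^2 + 4^2) = sqrt(25) = 5

5


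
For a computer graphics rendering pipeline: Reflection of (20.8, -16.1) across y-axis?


Reflection over y-axis: (x,y) -> (-x,y)
(20.8, -16.1) -> (-20.8, -16.1)

(-20.8, -16.1)


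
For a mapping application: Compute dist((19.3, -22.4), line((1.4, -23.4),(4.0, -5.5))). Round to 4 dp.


|cross product| = 317.81
|line direction| = sqrt(327.17) = 18.0878
Distance = 317.81/sqrt(327.17) = 17.5704

17.5704


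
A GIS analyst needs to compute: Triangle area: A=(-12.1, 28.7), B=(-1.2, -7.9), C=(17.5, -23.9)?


Area = |x_A(y_B-y_C) + x_B(y_C-y_A) + x_C(y_A-y_B)|/2
= |(-193.6) + 63.12 + 640.5|/2
= 510.02/2 = 255.01

255.01


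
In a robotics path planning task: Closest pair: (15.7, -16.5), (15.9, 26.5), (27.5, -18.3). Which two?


d(P0,P1) = 43.0005, d(P0,P2) = 11.9365, d(P1,P2) = 46.2774
Closest: P0 and P2

Closest pair: (15.7, -16.5) and (27.5, -18.3), distance = 11.9365


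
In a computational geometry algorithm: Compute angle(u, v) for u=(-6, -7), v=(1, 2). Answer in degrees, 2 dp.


u.v = -20, |u| = sqrt(85) = 9.2195, |v| = sqrt(5) = 2.2361
cos(theta) = u.v/(|u||v|) = -20/sqrt(425) = -0.970143
theta = acos(-0.970143) = 165.96 degrees

165.96 degrees


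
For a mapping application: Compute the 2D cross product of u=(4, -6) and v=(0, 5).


u x v = u_x*v_y - u_y*v_x = 4*5 - (-6)*0
= 20 - 0 = 20

20


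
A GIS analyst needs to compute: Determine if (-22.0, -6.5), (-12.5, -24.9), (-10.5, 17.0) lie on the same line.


Cross product: ((-12.5)-(-22))*(17-(-6.5)) - ((-24.9)-(-6.5))*((-10.5)-(-22))
= 434.85

No, not collinear


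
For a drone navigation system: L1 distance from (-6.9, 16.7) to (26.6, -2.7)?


|(-6.9)-26.6| + |16.7-(-2.7)| = 33.5 + 19.4 = 52.9

52.9


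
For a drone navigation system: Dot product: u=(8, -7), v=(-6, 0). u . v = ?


u . v = u_x*v_x + u_y*v_y = 8*(-6) + (-7)*0
= (-48) + 0 = -48

-48


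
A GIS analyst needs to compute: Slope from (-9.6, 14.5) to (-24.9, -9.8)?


slope = (y2-y1)/(x2-x1) = ((-9.8)-14.5)/((-24.9)-(-9.6)) = (-24.3)/(-15.3) = 1.5882

1.5882


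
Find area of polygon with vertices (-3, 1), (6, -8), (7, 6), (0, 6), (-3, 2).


Shoelace sum: ((-3)*(-8) - 6*1) + (6*6 - 7*(-8)) + (7*6 - 0*6) + (0*2 - (-3)*6) + ((-3)*1 - (-3)*2)
= 173
Area = |173|/2 = 86.5

86.5


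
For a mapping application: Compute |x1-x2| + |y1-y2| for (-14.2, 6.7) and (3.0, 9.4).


|(-14.2)-3| + |6.7-9.4| = 17.2 + 2.7 = 19.9

19.9


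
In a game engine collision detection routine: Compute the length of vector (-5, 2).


|u| = sqrt((-5)^2 + 2^2) = sqrt(29) = 5.3852

5.3852


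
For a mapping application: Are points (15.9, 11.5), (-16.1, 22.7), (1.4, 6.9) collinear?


Cross product: ((-16.1)-15.9)*(6.9-11.5) - (22.7-11.5)*(1.4-15.9)
= 309.6

No, not collinear


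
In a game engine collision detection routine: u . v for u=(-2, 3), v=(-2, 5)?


u . v = u_x*v_x + u_y*v_y = (-2)*(-2) + 3*5
= 4 + 15 = 19

19


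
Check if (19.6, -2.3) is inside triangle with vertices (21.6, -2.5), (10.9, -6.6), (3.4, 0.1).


Cross products: AB x AP = -10.34, BC x BP = -90.54, CA x CP = -1.56
All same sign? yes

Yes, inside


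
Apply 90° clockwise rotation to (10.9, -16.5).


90° CW: (x,y) -> (y, -x)
(10.9,-16.5) -> (-16.5, -10.9)

(-16.5, -10.9)


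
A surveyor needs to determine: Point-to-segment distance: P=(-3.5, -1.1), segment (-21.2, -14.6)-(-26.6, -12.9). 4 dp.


Project P onto AB: t = 0 (clamped to [0,1])
Closest point on segment: (-21.2, -14.6)
Distance: 22.2607

22.2607


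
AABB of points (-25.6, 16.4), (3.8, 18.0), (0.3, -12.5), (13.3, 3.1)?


x range: [-25.6, 13.3]
y range: [-12.5, 18]
Bounding box: (-25.6,-12.5) to (13.3,18)

(-25.6,-12.5) to (13.3,18)


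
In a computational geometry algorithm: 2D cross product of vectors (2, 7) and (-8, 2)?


u x v = u_x*v_y - u_y*v_x = 2*2 - 7*(-8)
= 4 - (-56) = 60

60


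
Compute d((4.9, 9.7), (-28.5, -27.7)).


dx=-33.4, dy=-37.4
d^2 = (-33.4)^2 + (-37.4)^2 = 2514.32
d = sqrt(2514.32) = 50.143

50.143


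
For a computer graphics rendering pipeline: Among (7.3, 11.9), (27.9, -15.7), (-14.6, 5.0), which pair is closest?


d(P0,P1) = 34.4401, d(P0,P2) = 22.9613, d(P1,P2) = 47.273
Closest: P0 and P2

Closest pair: (7.3, 11.9) and (-14.6, 5.0), distance = 22.9613


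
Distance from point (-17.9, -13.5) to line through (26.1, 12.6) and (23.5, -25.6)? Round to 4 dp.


|cross product| = 1612.94
|line direction| = sqrt(1466) = 38.2884
Distance = 1612.94/sqrt(1466) = 42.1261

42.1261


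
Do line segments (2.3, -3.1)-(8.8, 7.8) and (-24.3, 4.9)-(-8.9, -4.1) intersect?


Cross products: d1=116.2, d2=342.56, d3=341.94, d4=115.58
d1*d2 < 0 and d3*d4 < 0? no

No, they don't intersect


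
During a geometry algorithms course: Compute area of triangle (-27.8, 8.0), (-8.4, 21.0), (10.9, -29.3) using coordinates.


Area = |x_A(y_B-y_C) + x_B(y_C-y_A) + x_C(y_A-y_B)|/2
= |(-1398.34) + 313.32 + (-141.7)|/2
= 1226.72/2 = 613.36

613.36


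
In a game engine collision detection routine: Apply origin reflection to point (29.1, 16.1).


Reflection over origin: (x,y) -> (-x,-y)
(29.1, 16.1) -> (-29.1, -16.1)

(-29.1, -16.1)


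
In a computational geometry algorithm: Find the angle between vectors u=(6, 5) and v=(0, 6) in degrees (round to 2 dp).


u.v = 30, |u| = sqrt(61) = 7.8102, |v| = sqrt(36) = 6
cos(theta) = u.v/(|u||v|) = 30/sqrt(2196) = 0.640184
theta = acos(0.640184) = 50.19 degrees

50.19 degrees


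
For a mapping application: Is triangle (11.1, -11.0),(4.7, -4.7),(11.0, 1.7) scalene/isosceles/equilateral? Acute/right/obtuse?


Side lengths squared: AB^2=80.65, BC^2=80.65, CA^2=161.3
Sorted: [80.65, 80.65, 161.3]
By sides: Isosceles, By angles: Right

Isosceles, Right


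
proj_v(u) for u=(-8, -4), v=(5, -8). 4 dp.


u.v = -8, |v| = sqrt(89) = 9.434
Scalar projection = u.v / |v| = -8 / sqrt(89) = -0.848

-0.848


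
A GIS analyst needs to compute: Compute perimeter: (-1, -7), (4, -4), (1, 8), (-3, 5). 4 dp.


Sides: (-1, -7)->(4, -4): sqrt(34) = 5.830952, (4, -4)->(1, 8): sqrt(153) = 12.369317, (1, 8)->(-3, 5): sqrt(25) = 5, (-3, 5)->(-1, -7): sqrt(148) = 12.165525
Sum = 35.365794
Perimeter = 35.3658

35.3658


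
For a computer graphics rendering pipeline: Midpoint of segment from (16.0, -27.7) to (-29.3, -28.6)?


M = ((16+(-29.3))/2, ((-27.7)+(-28.6))/2)
= (-6.65, -28.15)

(-6.65, -28.15)


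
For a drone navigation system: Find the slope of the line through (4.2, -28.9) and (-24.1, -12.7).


slope = (y2-y1)/(x2-x1) = ((-12.7)-(-28.9))/((-24.1)-4.2) = 16.2/(-28.3) = -0.5724

-0.5724


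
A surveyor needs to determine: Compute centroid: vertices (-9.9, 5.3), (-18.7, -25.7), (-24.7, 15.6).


Centroid = ((x_A+x_B+x_C)/3, (y_A+y_B+y_C)/3)
= (((-9.9)+(-18.7)+(-24.7))/3, (5.3+(-25.7)+15.6)/3)
= (-17.7667, -1.6)

(-17.7667, -1.6)


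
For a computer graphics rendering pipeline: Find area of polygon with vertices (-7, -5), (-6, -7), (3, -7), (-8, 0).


Shoelace sum: ((-7)*(-7) - (-6)*(-5)) + ((-6)*(-7) - 3*(-7)) + (3*0 - (-8)*(-7)) + ((-8)*(-5) - (-7)*0)
= 66
Area = |66|/2 = 33

33


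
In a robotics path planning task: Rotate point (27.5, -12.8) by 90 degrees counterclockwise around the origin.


90° CCW: (x,y) -> (-y, x)
(27.5,-12.8) -> (12.8, 27.5)

(12.8, 27.5)


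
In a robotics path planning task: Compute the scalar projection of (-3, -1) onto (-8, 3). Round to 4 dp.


u.v = 21, |v| = sqrt(73) = 8.544
Scalar projection = u.v / |v| = 21 / sqrt(73) = 2.4579

2.4579


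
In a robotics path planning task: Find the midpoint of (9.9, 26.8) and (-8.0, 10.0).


M = ((9.9+(-8))/2, (26.8+10)/2)
= (0.95, 18.4)

(0.95, 18.4)


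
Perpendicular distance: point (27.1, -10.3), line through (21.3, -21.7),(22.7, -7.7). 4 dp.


|cross product| = 65.24
|line direction| = sqrt(197.96) = 14.0698
Distance = 65.24/sqrt(197.96) = 4.6369

4.6369


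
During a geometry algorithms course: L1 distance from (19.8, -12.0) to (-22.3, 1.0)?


|19.8-(-22.3)| + |(-12)-1| = 42.1 + 13 = 55.1

55.1


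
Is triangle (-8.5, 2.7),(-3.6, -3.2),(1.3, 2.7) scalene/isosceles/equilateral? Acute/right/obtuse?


Side lengths squared: AB^2=58.82, BC^2=58.82, CA^2=96.04
Sorted: [58.82, 58.82, 96.04]
By sides: Isosceles, By angles: Acute

Isosceles, Acute


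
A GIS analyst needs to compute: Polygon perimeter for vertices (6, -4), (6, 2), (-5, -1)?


Sides: (6, -4)->(6, 2): sqrt(36) = 6, (6, 2)->(-5, -1): sqrt(130) = 11.401754, (-5, -1)->(6, -4): sqrt(130) = 11.401754
Sum = 28.803508
Perimeter = 28.8035

28.8035


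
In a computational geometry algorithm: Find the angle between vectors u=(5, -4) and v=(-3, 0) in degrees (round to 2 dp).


u.v = -15, |u| = sqrt(41) = 6.4031, |v| = sqrt(9) = 3
cos(theta) = u.v/(|u||v|) = -15/sqrt(369) = -0.780869
theta = acos(-0.780869) = 141.34 degrees

141.34 degrees


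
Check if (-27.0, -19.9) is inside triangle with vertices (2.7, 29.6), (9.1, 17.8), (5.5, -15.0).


Cross products: AB x AP = -667.26, BC x BP = -1048.36, CA x CP = 1463.22
All same sign? no

No, outside


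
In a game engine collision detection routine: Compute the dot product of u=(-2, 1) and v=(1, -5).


u . v = u_x*v_x + u_y*v_y = (-2)*1 + 1*(-5)
= (-2) + (-5) = -7

-7


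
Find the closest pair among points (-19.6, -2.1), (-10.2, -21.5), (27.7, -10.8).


d(P0,P1) = 21.5574, d(P0,P2) = 48.0935, d(P1,P2) = 39.3815
Closest: P0 and P1

Closest pair: (-19.6, -2.1) and (-10.2, -21.5), distance = 21.5574


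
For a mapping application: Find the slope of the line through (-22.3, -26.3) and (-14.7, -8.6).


slope = (y2-y1)/(x2-x1) = ((-8.6)-(-26.3))/((-14.7)-(-22.3)) = 17.7/7.6 = 2.3289

2.3289


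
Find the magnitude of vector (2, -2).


|u| = sqrt(2^2 + (-2)^2) = sqrt(8) = 2.8284

2.8284


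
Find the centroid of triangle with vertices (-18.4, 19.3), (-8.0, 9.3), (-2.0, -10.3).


Centroid = ((x_A+x_B+x_C)/3, (y_A+y_B+y_C)/3)
= (((-18.4)+(-8)+(-2))/3, (19.3+9.3+(-10.3))/3)
= (-9.4667, 6.1)

(-9.4667, 6.1)


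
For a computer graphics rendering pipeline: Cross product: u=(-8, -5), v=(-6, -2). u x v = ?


u x v = u_x*v_y - u_y*v_x = (-8)*(-2) - (-5)*(-6)
= 16 - 30 = -14

-14


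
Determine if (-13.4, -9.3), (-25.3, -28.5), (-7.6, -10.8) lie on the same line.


Cross product: ((-25.3)-(-13.4))*((-10.8)-(-9.3)) - ((-28.5)-(-9.3))*((-7.6)-(-13.4))
= 129.21

No, not collinear


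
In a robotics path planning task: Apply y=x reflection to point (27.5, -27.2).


Reflection over y=x: (x,y) -> (y,x)
(27.5, -27.2) -> (-27.2, 27.5)

(-27.2, 27.5)


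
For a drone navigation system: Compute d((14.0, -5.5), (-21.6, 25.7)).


dx=-35.6, dy=31.2
d^2 = (-35.6)^2 + 31.2^2 = 2240.8
d = sqrt(2240.8) = 47.3371

47.3371


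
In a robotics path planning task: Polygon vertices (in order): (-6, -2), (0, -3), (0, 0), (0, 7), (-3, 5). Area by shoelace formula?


Shoelace sum: ((-6)*(-3) - 0*(-2)) + (0*0 - 0*(-3)) + (0*7 - 0*0) + (0*5 - (-3)*7) + ((-3)*(-2) - (-6)*5)
= 75
Area = |75|/2 = 37.5

37.5


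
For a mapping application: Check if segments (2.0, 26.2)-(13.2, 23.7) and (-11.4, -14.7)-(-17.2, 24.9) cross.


Cross products: d1=-767.86, d2=-1196.88, d3=-491.58, d4=-62.56
d1*d2 < 0 and d3*d4 < 0? no

No, they don't intersect


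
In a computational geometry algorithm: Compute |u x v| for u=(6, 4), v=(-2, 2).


|u x v| = |6*2 - 4*(-2)|
= |12 - (-8)| = 20

20


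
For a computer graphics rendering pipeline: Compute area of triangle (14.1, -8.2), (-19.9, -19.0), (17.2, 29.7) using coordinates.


Area = |x_A(y_B-y_C) + x_B(y_C-y_A) + x_C(y_A-y_B)|/2
= |(-686.67) + (-754.21) + 185.76|/2
= 1255.12/2 = 627.56

627.56


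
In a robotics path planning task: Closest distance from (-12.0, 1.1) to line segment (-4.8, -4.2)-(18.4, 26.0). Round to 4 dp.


Project P onto AB: t = 0 (clamped to [0,1])
Closest point on segment: (-4.8, -4.2)
Distance: 8.9404

8.9404


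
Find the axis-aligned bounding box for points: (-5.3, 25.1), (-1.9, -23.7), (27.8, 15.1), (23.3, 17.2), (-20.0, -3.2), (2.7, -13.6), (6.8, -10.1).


x range: [-20, 27.8]
y range: [-23.7, 25.1]
Bounding box: (-20,-23.7) to (27.8,25.1)

(-20,-23.7) to (27.8,25.1)


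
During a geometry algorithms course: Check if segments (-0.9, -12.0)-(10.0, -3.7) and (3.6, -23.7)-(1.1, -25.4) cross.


Cross products: d1=-36.9, d2=-39.12, d3=-164.88, d4=-162.66
d1*d2 < 0 and d3*d4 < 0? no

No, they don't intersect


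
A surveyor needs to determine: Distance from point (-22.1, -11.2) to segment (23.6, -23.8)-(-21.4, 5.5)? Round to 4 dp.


Project P onto AB: t = 0.8412 (clamped to [0,1])
Closest point on segment: (-14.2554, 0.8481)
Distance: 14.3768

14.3768


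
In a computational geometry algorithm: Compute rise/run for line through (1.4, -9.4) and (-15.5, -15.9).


slope = (y2-y1)/(x2-x1) = ((-15.9)-(-9.4))/((-15.5)-1.4) = (-6.5)/(-16.9) = 0.3846

0.3846


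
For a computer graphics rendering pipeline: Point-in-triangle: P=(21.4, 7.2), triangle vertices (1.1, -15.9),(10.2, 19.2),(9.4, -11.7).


Cross products: AB x AP = -502.32, BC x BP = 355.68, CA x CP = -106.47
All same sign? no

No, outside


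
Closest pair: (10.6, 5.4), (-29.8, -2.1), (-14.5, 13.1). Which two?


d(P0,P1) = 41.0903, d(P0,P2) = 26.2545, d(P1,P2) = 21.5669
Closest: P1 and P2

Closest pair: (-29.8, -2.1) and (-14.5, 13.1), distance = 21.5669


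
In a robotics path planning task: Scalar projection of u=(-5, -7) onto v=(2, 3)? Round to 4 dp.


u.v = -31, |v| = sqrt(13) = 3.6056
Scalar projection = u.v / |v| = -31 / sqrt(13) = -8.5979

-8.5979


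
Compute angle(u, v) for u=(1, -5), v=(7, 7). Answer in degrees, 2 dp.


u.v = -28, |u| = sqrt(26) = 5.099, |v| = sqrt(98) = 9.8995
cos(theta) = u.v/(|u||v|) = -28/sqrt(2548) = -0.5547
theta = acos(-0.5547) = 123.69 degrees

123.69 degrees


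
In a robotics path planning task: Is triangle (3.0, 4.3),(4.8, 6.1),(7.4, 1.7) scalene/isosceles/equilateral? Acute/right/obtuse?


Side lengths squared: AB^2=6.48, BC^2=26.12, CA^2=26.12
Sorted: [6.48, 26.12, 26.12]
By sides: Isosceles, By angles: Acute

Isosceles, Acute


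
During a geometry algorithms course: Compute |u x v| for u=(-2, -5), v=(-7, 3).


|u x v| = |(-2)*3 - (-5)*(-7)|
= |(-6) - 35| = 41

41


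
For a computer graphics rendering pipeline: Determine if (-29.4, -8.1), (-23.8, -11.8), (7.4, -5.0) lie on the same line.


Cross product: ((-23.8)-(-29.4))*((-5)-(-8.1)) - ((-11.8)-(-8.1))*(7.4-(-29.4))
= 153.52

No, not collinear


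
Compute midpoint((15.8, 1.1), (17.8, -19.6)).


M = ((15.8+17.8)/2, (1.1+(-19.6))/2)
= (16.8, -9.25)

(16.8, -9.25)


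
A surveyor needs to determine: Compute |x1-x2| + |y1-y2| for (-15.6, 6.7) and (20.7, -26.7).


|(-15.6)-20.7| + |6.7-(-26.7)| = 36.3 + 33.4 = 69.7

69.7


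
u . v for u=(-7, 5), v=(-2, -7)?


u . v = u_x*v_x + u_y*v_y = (-7)*(-2) + 5*(-7)
= 14 + (-35) = -21

-21


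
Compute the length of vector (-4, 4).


|u| = sqrt((-4)^2 + 4^2) = sqrt(32) = 5.6569

5.6569


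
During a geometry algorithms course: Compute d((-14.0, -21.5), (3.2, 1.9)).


dx=17.2, dy=23.4
d^2 = 17.2^2 + 23.4^2 = 843.4
d = sqrt(843.4) = 29.0413

29.0413


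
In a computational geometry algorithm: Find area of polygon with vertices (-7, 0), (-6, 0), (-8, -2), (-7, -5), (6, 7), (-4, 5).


Shoelace sum: ((-7)*0 - (-6)*0) + ((-6)*(-2) - (-8)*0) + ((-8)*(-5) - (-7)*(-2)) + ((-7)*7 - 6*(-5)) + (6*5 - (-4)*7) + ((-4)*0 - (-7)*5)
= 112
Area = |112|/2 = 56

56


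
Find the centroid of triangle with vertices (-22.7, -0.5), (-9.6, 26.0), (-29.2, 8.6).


Centroid = ((x_A+x_B+x_C)/3, (y_A+y_B+y_C)/3)
= (((-22.7)+(-9.6)+(-29.2))/3, ((-0.5)+26+8.6)/3)
= (-20.5, 11.3667)

(-20.5, 11.3667)


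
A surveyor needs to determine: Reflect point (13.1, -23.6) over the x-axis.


Reflection over x-axis: (x,y) -> (x,-y)
(13.1, -23.6) -> (13.1, 23.6)

(13.1, 23.6)


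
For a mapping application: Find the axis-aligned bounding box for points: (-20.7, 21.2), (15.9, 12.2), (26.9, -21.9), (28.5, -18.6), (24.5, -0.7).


x range: [-20.7, 28.5]
y range: [-21.9, 21.2]
Bounding box: (-20.7,-21.9) to (28.5,21.2)

(-20.7,-21.9) to (28.5,21.2)


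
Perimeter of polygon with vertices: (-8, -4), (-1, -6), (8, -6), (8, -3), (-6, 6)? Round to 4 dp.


Sides: (-8, -4)->(-1, -6): sqrt(53) = 7.28011, (-1, -6)->(8, -6): sqrt(81) = 9, (8, -6)->(8, -3): sqrt(9) = 3, (8, -3)->(-6, 6): sqrt(277) = 16.643317, (-6, 6)->(-8, -4): sqrt(104) = 10.198039
Sum = 46.121466
Perimeter = 46.1215

46.1215


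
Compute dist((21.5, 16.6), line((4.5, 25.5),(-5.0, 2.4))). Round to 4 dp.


|cross product| = 477.25
|line direction| = sqrt(623.86) = 24.9772
Distance = 477.25/sqrt(623.86) = 19.1074

19.1074


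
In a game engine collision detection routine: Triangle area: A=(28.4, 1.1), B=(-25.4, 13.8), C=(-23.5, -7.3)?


Area = |x_A(y_B-y_C) + x_B(y_C-y_A) + x_C(y_A-y_B)|/2
= |599.24 + 213.36 + 298.45|/2
= 1111.05/2 = 555.525

555.525


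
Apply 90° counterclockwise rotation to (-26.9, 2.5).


90° CCW: (x,y) -> (-y, x)
(-26.9,2.5) -> (-2.5, -26.9)

(-2.5, -26.9)


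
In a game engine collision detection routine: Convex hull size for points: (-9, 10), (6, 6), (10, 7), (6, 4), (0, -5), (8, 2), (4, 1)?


Convex hull vertices (CCW): (-9, 10), (0, -5), (8, 2), (10, 7)
Count = 4

4


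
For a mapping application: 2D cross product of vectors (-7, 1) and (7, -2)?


u x v = u_x*v_y - u_y*v_x = (-7)*(-2) - 1*7
= 14 - 7 = 7

7
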